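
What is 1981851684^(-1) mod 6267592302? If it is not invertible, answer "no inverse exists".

no inverse exists

Compute gcd(1981851684, 6267592302):
6267592302 = 3×1981851684 + 322037250
1981851684 = 6×322037250 + 49628184
322037250 = 6×49628184 + 24268146
49628184 = 2×24268146 + 1091892
24268146 = 22×1091892 + 246522
1091892 = 4×246522 + 105804
246522 = 2×105804 + 34914
105804 = 3×34914 + 1062
34914 = 32×1062 + 930
1062 = 1×930 + 132
930 = 7×132 + 6
132 = 22×6 + 0
The gcd is 6, not 1, hence no inverse exists.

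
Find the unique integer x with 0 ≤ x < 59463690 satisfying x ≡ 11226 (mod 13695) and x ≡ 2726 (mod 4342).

39124146

Write x = 11226 + 13695·k. Then 13695·k ≡ 2726 − 11226 ≡ 184 (mod 4342).
Need 13695⁻¹ mod 4342. Extended Euclid on (4342, 669):
4342 = 6*669 + 328
669 = 2*328 + 13
328 = 25*13 + 3
13 = 4*3 + 1
3 = 3*1 + 0
Back-substitute:
1 = 13 − 4·3
1 = −4·328 + 101·13
1 = 101·669 − 206·328
1 = −206·4342 + 1337·669
13695⁻¹ ≡ 1337 (mod 4342), so k ≡ 1337·184 ≡ 2856 (mod 4342).
x = 11226 + 13695·2856 = 39124146.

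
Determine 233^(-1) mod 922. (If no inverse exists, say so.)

277

gcd(922, 233) by repeated division:
922 = 3·233 + 223
233 = 1·223 + 10
223 = 22·10 + 3
10 = 3·3 + 1
3 = 3·1 + 0
gcd = 1, so the inverse exists. Back-substitute:
1 = 10 − 3·3
1 = −3·223 + 67·10
1 = 67·233 − 70·223
1 = −70·922 + 277·233
So 233·277 ≡ 1 (mod 922).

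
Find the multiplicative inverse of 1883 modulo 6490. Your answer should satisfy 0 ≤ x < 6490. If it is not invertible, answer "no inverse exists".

Apply the Euclidean algorithm to 6490 and 1883:
6490 = 3×1883 + 841
1883 = 2×841 + 201
841 = 4×201 + 37
201 = 5×37 + 16
37 = 2×16 + 5
16 = 3×5 + 1
5 = 5×1 + 0
Since gcd(1883, 6490) = 1, back-substitute to write 1 as a combination:
1 = 16 − 3·5
1 = −3·37 + 7·16
1 = 7·201 − 38·37
1 = −38·841 + 159·201
1 = 159·1883 − 356·841
1 = −356·6490 + 1227·1883
So 1883·1227 ≡ 1 (mod 6490).

1227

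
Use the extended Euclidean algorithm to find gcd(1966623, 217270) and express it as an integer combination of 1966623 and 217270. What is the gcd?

1

Repeated division:
1966623 = 9*217270 + 11193
217270 = 19*11193 + 4603
11193 = 2*4603 + 1987
4603 = 2*1987 + 629
1987 = 3*629 + 100
629 = 6*100 + 29
100 = 3*29 + 13
29 = 2*13 + 3
13 = 4*3 + 1
3 = 3*1 + 0
gcd(1966623, 217270) = 1.
Back-substituting:
1 = 13 − 4·3
1 = −4·29 + 9·13
1 = 9·100 − 31·29
1 = −31·629 + 195·100
1 = 195·1987 − 616·629
1 = −616·4603 + 1427·1987
1 = 1427·11193 − 3470·4603
1 = −3470·217270 + 67357·11193
1 = 67357·1966623 − 609683·217270
So 1 = (67357)·1966623 + (-609683)·217270.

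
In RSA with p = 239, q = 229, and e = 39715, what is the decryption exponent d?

9067

φ(n) = (p−1)(q−1) = 238·228 = 54264.
Need d with 39715·d ≡ 1 (mod 54264). Apply the extended Euclidean algorithm:
54264 = 1·39715 + 14549
39715 = 2·14549 + 10617
14549 = 1·10617 + 3932
10617 = 2·3932 + 2753
3932 = 1·2753 + 1179
2753 = 2·1179 + 395
1179 = 2·395 + 389
395 = 1·389 + 6
389 = 64·6 + 5
6 = 1·5 + 1
5 = 5·1 + 0
Back-substitute:
1 = 6 − 5
1 = −389 + 65·6
1 = 65·395 − 66·389
1 = −66·1179 + 197·395
1 = 197·2753 − 460·1179
1 = −460·3932 + 657·2753
1 = 657·10617 − 1774·3932
1 = −1774·14549 + 2431·10617
1 = 2431·39715 − 6636·14549
1 = −6636·54264 + 9067·39715
So 39715·9067 ≡ 1 (mod 54264), hence d = 9067.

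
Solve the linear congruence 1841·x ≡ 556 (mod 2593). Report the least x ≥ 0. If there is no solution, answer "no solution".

482

First find gcd(1841, 2593):
2593 = 1·1841 + 752
1841 = 2·752 + 337
752 = 2·337 + 78
337 = 4·78 + 25
78 = 3·25 + 3
25 = 8·3 + 1
3 = 3·1 + 0
gcd = 1, so a unique solution mod 2593 exists.
Back-substitute for the Bézout coefficients:
1 = 25 − 8·3
1 = −8·78 + 25·25
1 = 25·337 − 108·78
1 = −108·752 + 241·337
1 = 241·1841 − 590·752
1 = −590·2593 + 831·1841
So 1841·(831) ≡ 1 (mod 2593), giving 1841⁻¹ ≡ 831.
x ≡ 1841⁻¹·556 ≡ 831·556 ≡ 482 (mod 2593).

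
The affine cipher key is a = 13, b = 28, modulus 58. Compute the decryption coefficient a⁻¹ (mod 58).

9

Run Euclid on (58, 13):
58 = 4*13 + 6
13 = 2*6 + 1
6 = 6*1 + 0
Since gcd(13, 58) = 1, back-substitute to write 1 as a combination:
1 = 13 − 2·6
1 = −2·58 + 9·13
So 13·9 ≡ 1 (mod 58).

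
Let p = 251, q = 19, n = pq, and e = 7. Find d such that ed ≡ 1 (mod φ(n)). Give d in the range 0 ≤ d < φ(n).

φ(n) = (p−1)(q−1) = 250·18 = 4500.
Need d with 7·d ≡ 1 (mod 4500). Apply the extended Euclidean algorithm:
4500 = 642·7 + 6
7 = 1·6 + 1
6 = 6·1 + 0
Back-substitute:
1 = 7 − 6
1 = −4500 + 643·7
So 7·643 ≡ 1 (mod 4500), hence d = 643.

643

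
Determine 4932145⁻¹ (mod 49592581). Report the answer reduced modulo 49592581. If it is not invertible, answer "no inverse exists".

Run Euclid on (49592581, 4932145):
49592581 = 10*4932145 + 271131
4932145 = 18*271131 + 51787
271131 = 5*51787 + 12196
51787 = 4*12196 + 3003
12196 = 4*3003 + 184
3003 = 16*184 + 59
184 = 3*59 + 7
59 = 8*7 + 3
7 = 2*3 + 1
3 = 3*1 + 0
Since gcd(4932145, 49592581) = 1, back-substitute to write 1 as a combination:
1 = 7 − 2·3
1 = −2·59 + 17·7
1 = 17·184 − 53·59
1 = −53·3003 + 865·184
1 = 865·12196 − 3513·3003
1 = −3513·51787 + 14917·12196
1 = 14917·271131 − 78098·51787
1 = −78098·4932145 + 1420681·271131
1 = 1420681·49592581 − 14284908·4932145
So 4932145·(-14284908) ≡ 1 (mod 49592581), and -14284908 ≡ 35307673 (mod 49592581).

35307673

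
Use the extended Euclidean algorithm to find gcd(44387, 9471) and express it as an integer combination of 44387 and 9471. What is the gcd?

7

Repeated division:
44387 = 4*9471 + 6503
9471 = 1*6503 + 2968
6503 = 2*2968 + 567
2968 = 5*567 + 133
567 = 4*133 + 35
133 = 3*35 + 28
35 = 1*28 + 7
28 = 4*7 + 0
gcd(44387, 9471) = 7.
Express as a combination:
7 = 35 − 28
7 = −133 + 4·35
7 = 4·567 − 17·133
7 = −17·2968 + 89·567
7 = 89·6503 − 195·2968
7 = −195·9471 + 284·6503
7 = 284·44387 − 1331·9471
So 7 = (284)·44387 + (-1331)·9471.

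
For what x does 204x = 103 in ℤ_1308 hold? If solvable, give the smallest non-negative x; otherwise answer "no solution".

no solution

gcd(204, 1308):
1308 = 6×204 + 84
204 = 2×84 + 36
84 = 2×36 + 12
36 = 3×12 + 0
gcd = 12, but 12 ∤ 103, so the congruence has no solution.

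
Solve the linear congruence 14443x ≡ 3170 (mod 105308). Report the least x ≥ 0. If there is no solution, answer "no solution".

8130

First find gcd(14443, 105308):
105308 = 7·14443 + 4207
14443 = 3·4207 + 1822
4207 = 2·1822 + 563
1822 = 3·563 + 133
563 = 4·133 + 31
133 = 4·31 + 9
31 = 3·9 + 4
9 = 2·4 + 1
4 = 4·1 + 0
gcd = 1, so a unique solution mod 105308 exists.
Back-substitute for the Bézout coefficients:
1 = 9 − 2·4
1 = −2·31 + 7·9
1 = 7·133 − 30·31
1 = −30·563 + 127·133
1 = 127·1822 − 411·563
1 = −411·4207 + 949·1822
1 = 949·14443 − 3258·4207
1 = −3258·105308 + 23755·14443
So 14443·(23755) ≡ 1 (mod 105308), giving 14443⁻¹ ≡ 23755.
x ≡ 14443⁻¹·3170 ≡ 23755·3170 ≡ 8130 (mod 105308).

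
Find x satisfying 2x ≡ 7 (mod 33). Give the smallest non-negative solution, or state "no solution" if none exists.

20

First find gcd(2, 33):
33 = 16×2 + 1
2 = 2×1 + 0
gcd = 1, so a unique solution mod 33 exists.
Back-substitute for the Bézout coefficients:
1 = 33 − 16·2
So 2·(-16) ≡ 1 (mod 33), giving 2⁻¹ ≡ 17.
x ≡ 2⁻¹·7 ≡ 17·7 ≡ 20 (mod 33).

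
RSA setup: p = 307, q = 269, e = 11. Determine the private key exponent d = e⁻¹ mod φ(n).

52187

φ(n) = (p−1)(q−1) = 306·268 = 82008.
Need d with 11·d ≡ 1 (mod 82008). Apply the extended Euclidean algorithm:
82008 = 7455·11 + 3
11 = 3·3 + 2
3 = 1·2 + 1
2 = 2·1 + 0
Back-substitute:
1 = 3 − 2
1 = −11 + 4·3
1 = 4·82008 − 29821·11
So 11·(-29821) ≡ 1 (mod 82008), hence d ≡ -29821 ≡ 52187 (mod 82008).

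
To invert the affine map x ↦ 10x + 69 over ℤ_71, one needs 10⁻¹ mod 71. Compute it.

64

Run Euclid on (71, 10):
71 = 7*10 + 1
10 = 10*1 + 0
The gcd is 1. Working backward:
1 = 71 − 7·10
Hence 10⁻¹ ≡ -7 ≡ 64 (mod 71).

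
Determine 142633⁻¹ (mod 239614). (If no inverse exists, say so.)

gcd(239614, 142633) by repeated division:
239614 = 1·142633 + 96981
142633 = 1·96981 + 45652
96981 = 2·45652 + 5677
45652 = 8·5677 + 236
5677 = 24·236 + 13
236 = 18·13 + 2
13 = 6·2 + 1
2 = 2·1 + 0
Since gcd(142633, 239614) = 1, back-substitute to write 1 as a combination:
1 = 13 − 6·2
1 = −6·236 + 109·13
1 = 109·5677 − 2622·236
1 = −2622·45652 + 21085·5677
1 = 21085·96981 − 44792·45652
1 = −44792·142633 + 65877·96981
1 = 65877·239614 − 110669·142633
Thus 142633·(-110669) ≡ 1 (mod 239614); reducing, -110669 mod 239614 = 128945.

128945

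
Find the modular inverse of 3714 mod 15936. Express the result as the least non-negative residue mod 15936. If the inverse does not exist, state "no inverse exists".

no inverse exists

Euclidean algorithm on 15936, 3714:
15936 = 4·3714 + 1080
3714 = 3·1080 + 474
1080 = 2·474 + 132
474 = 3·132 + 78
132 = 1·78 + 54
78 = 1·54 + 24
54 = 2·24 + 6
24 = 4·6 + 0
gcd(3714, 15936) = 6 ≠ 1, so 3714 has no multiplicative inverse modulo 15936.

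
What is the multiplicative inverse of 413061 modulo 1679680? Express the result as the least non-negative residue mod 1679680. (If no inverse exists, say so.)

260621

Run Euclid on (1679680, 413061):
1679680 = 4×413061 + 27436
413061 = 15×27436 + 1521
27436 = 18×1521 + 58
1521 = 26×58 + 13
58 = 4×13 + 6
13 = 2×6 + 1
6 = 6×1 + 0
gcd = 1, so the inverse exists. Back-substitute:
1 = 13 − 2·6
1 = −2·58 + 9·13
1 = 9·1521 − 236·58
1 = −236·27436 + 4257·1521
1 = 4257·413061 − 64091·27436
1 = −64091·1679680 + 260621·413061
So 413061·260621 ≡ 1 (mod 1679680).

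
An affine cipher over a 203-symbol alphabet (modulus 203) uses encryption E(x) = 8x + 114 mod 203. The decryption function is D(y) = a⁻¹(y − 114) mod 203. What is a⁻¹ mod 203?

gcd(203, 8) by repeated division:
203 = 25×8 + 3
8 = 2×3 + 2
3 = 1×2 + 1
2 = 2×1 + 0
Since gcd(8, 203) = 1, back-substitute to write 1 as a combination:
1 = 3 − 2
1 = −8 + 3·3
1 = 3·203 − 76·8
So 8·(-76) ≡ 1 (mod 203), and -76 ≡ 127 (mod 203).

127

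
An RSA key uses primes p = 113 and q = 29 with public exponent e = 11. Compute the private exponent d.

2851

φ(n) = (p−1)(q−1) = 112·28 = 3136.
Need d with 11·d ≡ 1 (mod 3136). Apply the extended Euclidean algorithm:
3136 = 285·11 + 1
11 = 11·1 + 0
Back-substitute:
1 = 3136 − 285·11
So 11·(-285) ≡ 1 (mod 3136), hence d ≡ -285 ≡ 2851 (mod 3136).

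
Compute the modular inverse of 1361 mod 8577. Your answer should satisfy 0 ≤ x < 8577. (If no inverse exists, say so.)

7304

Run Euclid on (8577, 1361):
8577 = 6×1361 + 411
1361 = 3×411 + 128
411 = 3×128 + 27
128 = 4×27 + 20
27 = 1×20 + 7
20 = 2×7 + 6
7 = 1×6 + 1
6 = 6×1 + 0
The gcd is 1. Working backward:
1 = 7 − 6
1 = −20 + 3·7
1 = 3·27 − 4·20
1 = −4·128 + 19·27
1 = 19·411 − 61·128
1 = −61·1361 + 202·411
1 = 202·8577 − 1273·1361
So 1361·(-1273) ≡ 1 (mod 8577), and -1273 ≡ 7304 (mod 8577).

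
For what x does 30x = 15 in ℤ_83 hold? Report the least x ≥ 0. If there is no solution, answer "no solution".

First find gcd(30, 83):
83 = 2*30 + 23
30 = 1*23 + 7
23 = 3*7 + 2
7 = 3*2 + 1
2 = 2*1 + 0
gcd = 1, so a unique solution mod 83 exists.
Back-substitute for the Bézout coefficients:
1 = 7 − 3·2
1 = −3·23 + 10·7
1 = 10·30 − 13·23
1 = −13·83 + 36·30
So 30·(36) ≡ 1 (mod 83), giving 30⁻¹ ≡ 36.
x ≡ 30⁻¹·15 ≡ 36·15 ≡ 42 (mod 83).

42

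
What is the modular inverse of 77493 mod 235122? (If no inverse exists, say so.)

Compute gcd(77493, 235122):
235122 = 3*77493 + 2643
77493 = 29*2643 + 846
2643 = 3*846 + 105
846 = 8*105 + 6
105 = 17*6 + 3
6 = 2*3 + 0
gcd(77493, 235122) = 3 ≠ 1, so 77493 has no multiplicative inverse modulo 235122.

no inverse exists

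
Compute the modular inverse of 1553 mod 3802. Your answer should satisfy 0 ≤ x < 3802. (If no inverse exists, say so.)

gcd(3802, 1553) by repeated division:
3802 = 2×1553 + 696
1553 = 2×696 + 161
696 = 4×161 + 52
161 = 3×52 + 5
52 = 10×5 + 2
5 = 2×2 + 1
2 = 2×1 + 0
The gcd is 1. Working backward:
1 = 5 − 2·2
1 = −2·52 + 21·5
1 = 21·161 − 65·52
1 = −65·696 + 281·161
1 = 281·1553 − 627·696
1 = −627·3802 + 1535·1553
So 1553·1535 ≡ 1 (mod 3802).

1535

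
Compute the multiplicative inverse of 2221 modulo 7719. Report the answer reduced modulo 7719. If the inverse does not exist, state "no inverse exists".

6586

gcd(7719, 2221) by repeated division:
7719 = 3×2221 + 1056
2221 = 2×1056 + 109
1056 = 9×109 + 75
109 = 1×75 + 34
75 = 2×34 + 7
34 = 4×7 + 6
7 = 1×6 + 1
6 = 6×1 + 0
Since gcd(2221, 7719) = 1, back-substitute to write 1 as a combination:
1 = 7 − 6
1 = −34 + 5·7
1 = 5·75 − 11·34
1 = −11·109 + 16·75
1 = 16·1056 − 155·109
1 = −155·2221 + 326·1056
1 = 326·7719 − 1133·2221
Thus 2221·(-1133) ≡ 1 (mod 7719); reducing, -1133 mod 7719 = 6586.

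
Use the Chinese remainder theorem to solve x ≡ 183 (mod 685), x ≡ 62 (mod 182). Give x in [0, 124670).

Write x = 183 + 685·k. Then 685·k ≡ 62 − 183 ≡ 61 (mod 182).
Need 685⁻¹ mod 182. Extended Euclid on (182, 139):
182 = 1×139 + 43
139 = 3×43 + 10
43 = 4×10 + 3
10 = 3×3 + 1
3 = 3×1 + 0
Back-substitute:
1 = 10 − 3·3
1 = −3·43 + 13·10
1 = 13·139 − 42·43
1 = −42·182 + 55·139
685⁻¹ ≡ 55 (mod 182), so k ≡ 55·61 ≡ 79 (mod 182).
x = 183 + 685·79 = 54298.

54298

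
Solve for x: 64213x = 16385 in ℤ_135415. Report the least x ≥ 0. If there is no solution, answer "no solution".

121925

First find gcd(64213, 135415):
135415 = 2*64213 + 6989
64213 = 9*6989 + 1312
6989 = 5*1312 + 429
1312 = 3*429 + 25
429 = 17*25 + 4
25 = 6*4 + 1
4 = 4*1 + 0
gcd = 1, so a unique solution mod 135415 exists.
Back-substitute for the Bézout coefficients:
1 = 25 − 6·4
1 = −6·429 + 103·25
1 = 103·1312 − 315·429
1 = −315·6989 + 1678·1312
1 = 1678·64213 − 15417·6989
1 = −15417·135415 + 32512·64213
So 64213·(32512) ≡ 1 (mod 135415), giving 64213⁻¹ ≡ 32512.
x ≡ 64213⁻¹·16385 ≡ 32512·16385 ≡ 121925 (mod 135415).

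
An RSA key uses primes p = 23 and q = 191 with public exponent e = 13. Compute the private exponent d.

φ(n) = (p−1)(q−1) = 22·190 = 4180.
Need d with 13·d ≡ 1 (mod 4180). Apply the extended Euclidean algorithm:
4180 = 321·13 + 7
13 = 1·7 + 6
7 = 1·6 + 1
6 = 6·1 + 0
Back-substitute:
1 = 7 − 6
1 = −13 + 2·7
1 = 2·4180 − 643·13
So 13·(-643) ≡ 1 (mod 4180), hence d ≡ -643 ≡ 3537 (mod 4180).

3537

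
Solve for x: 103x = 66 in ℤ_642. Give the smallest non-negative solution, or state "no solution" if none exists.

144

First find gcd(103, 642):
642 = 6·103 + 24
103 = 4·24 + 7
24 = 3·7 + 3
7 = 2·3 + 1
3 = 3·1 + 0
gcd = 1, so a unique solution mod 642 exists.
Back-substitute for the Bézout coefficients:
1 = 7 − 2·3
1 = −2·24 + 7·7
1 = 7·103 − 30·24
1 = −30·642 + 187·103
So 103·(187) ≡ 1 (mod 642), giving 103⁻¹ ≡ 187.
x ≡ 103⁻¹·66 ≡ 187·66 ≡ 144 (mod 642).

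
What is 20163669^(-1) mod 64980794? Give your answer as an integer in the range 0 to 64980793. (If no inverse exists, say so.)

28912007

Apply the Euclidean algorithm to 64980794 and 20163669:
64980794 = 3*20163669 + 4489787
20163669 = 4*4489787 + 2204521
4489787 = 2*2204521 + 80745
2204521 = 27*80745 + 24406
80745 = 3*24406 + 7527
24406 = 3*7527 + 1825
7527 = 4*1825 + 227
1825 = 8*227 + 9
227 = 25*9 + 2
9 = 4*2 + 1
2 = 2*1 + 0
gcd = 1, so the inverse exists. Back-substitute:
1 = 9 − 4·2
1 = −4·227 + 101·9
1 = 101·1825 − 812·227
1 = −812·7527 + 3349·1825
1 = 3349·24406 − 10859·7527
1 = −10859·80745 + 35926·24406
1 = 35926·2204521 − 980861·80745
1 = −980861·4489787 + 1997648·2204521
1 = 1997648·20163669 − 8971453·4489787
1 = −8971453·64980794 + 28912007·20163669
So 20163669·28912007 ≡ 1 (mod 64980794).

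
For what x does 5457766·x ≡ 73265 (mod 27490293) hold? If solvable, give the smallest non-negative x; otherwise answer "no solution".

21320009

First find gcd(5457766, 27490293):
27490293 = 5×5457766 + 201463
5457766 = 27×201463 + 18265
201463 = 11×18265 + 548
18265 = 33×548 + 181
548 = 3×181 + 5
181 = 36×5 + 1
5 = 5×1 + 0
gcd = 1, so a unique solution mod 27490293 exists.
Back-substitute for the Bézout coefficients:
1 = 181 − 36·5
1 = −36·548 + 109·181
1 = 109·18265 − 3633·548
1 = −3633·201463 + 40072·18265
1 = 40072·5457766 − 1085577·201463
1 = −1085577·27490293 + 5467957·5457766
So 5457766·(5467957) ≡ 1 (mod 27490293), giving 5457766⁻¹ ≡ 5467957.
x ≡ 5457766⁻¹·73265 ≡ 5467957·73265 ≡ 21320009 (mod 27490293).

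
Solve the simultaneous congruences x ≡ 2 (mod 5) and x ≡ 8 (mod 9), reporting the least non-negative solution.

17

Write x = 2 + 5·k. Then 5·k ≡ 8 − 2 ≡ 6 (mod 9).
Need 5⁻¹ mod 9. Extended Euclid on (9, 5):
9 = 1×5 + 4
5 = 1×4 + 1
4 = 4×1 + 0
Back-substitute:
1 = 5 − 4
1 = −9 + 2·5
5⁻¹ ≡ 2 (mod 9), so k ≡ 2·6 ≡ 3 (mod 9).
x = 2 + 5·3 = 17.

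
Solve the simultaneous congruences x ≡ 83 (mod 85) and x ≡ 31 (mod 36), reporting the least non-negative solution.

Write x = 83 + 85·k. Then 85·k ≡ 31 − 83 ≡ 20 (mod 36).
Need 85⁻¹ mod 36. Extended Euclid on (36, 13):
36 = 2·13 + 10
13 = 1·10 + 3
10 = 3·3 + 1
3 = 3·1 + 0
Back-substitute:
1 = 10 − 3·3
1 = −3·13 + 4·10
1 = 4·36 − 11·13
85⁻¹ ≡ 25 (mod 36), so k ≡ 25·20 ≡ 32 (mod 36).
x = 83 + 85·32 = 2803.

2803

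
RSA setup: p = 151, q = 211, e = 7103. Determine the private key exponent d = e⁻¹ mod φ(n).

26267

φ(n) = (p−1)(q−1) = 150·210 = 31500.
Need d with 7103·d ≡ 1 (mod 31500). Apply the extended Euclidean algorithm:
31500 = 4*7103 + 3088
7103 = 2*3088 + 927
3088 = 3*927 + 307
927 = 3*307 + 6
307 = 51*6 + 1
6 = 6*1 + 0
Back-substitute:
1 = 307 − 51·6
1 = −51·927 + 154·307
1 = 154·3088 − 513·927
1 = −513·7103 + 1180·3088
1 = 1180·31500 − 5233·7103
So 7103·(-5233) ≡ 1 (mod 31500), hence d ≡ -5233 ≡ 26267 (mod 31500).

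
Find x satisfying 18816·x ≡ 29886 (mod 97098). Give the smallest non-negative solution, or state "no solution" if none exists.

First find gcd(18816, 97098):
97098 = 5*18816 + 3018
18816 = 6*3018 + 708
3018 = 4*708 + 186
708 = 3*186 + 150
186 = 1*150 + 36
150 = 4*36 + 6
36 = 6*6 + 0
gcd = 6 and 6 | 29886, so solutions exist. Divide through by 6: 3136x ≡ 4981 (mod 16183).
Now find 3136⁻¹ mod 16183:
16183 = 5×3136 + 503
3136 = 6×503 + 118
503 = 4×118 + 31
118 = 3×31 + 25
31 = 1×25 + 6
25 = 4×6 + 1
6 = 6×1 + 0
Back-substitute:
1 = 25 − 4·6
1 = −4·31 + 5·25
1 = 5·118 − 19·31
1 = −19·503 + 81·118
1 = 81·3136 − 505·503
1 = −505·16183 + 2606·3136
So 3136⁻¹ ≡ 2606 (mod 16183).
Then x ≡ 2606·4981 ≡ 1720 (mod 16183); the smallest non-negative solution is x = 1720.

1720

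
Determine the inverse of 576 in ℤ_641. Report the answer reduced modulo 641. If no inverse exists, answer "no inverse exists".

Extended Euclidean algorithm:
641 = 1*576 + 65
576 = 8*65 + 56
65 = 1*56 + 9
56 = 6*9 + 2
9 = 4*2 + 1
2 = 2*1 + 0
The gcd is 1. Working backward:
1 = 9 − 4·2
1 = −4·56 + 25·9
1 = 25·65 − 29·56
1 = −29·576 + 257·65
1 = 257·641 − 286·576
Thus 576·(-286) ≡ 1 (mod 641); reducing, -286 mod 641 = 355.

355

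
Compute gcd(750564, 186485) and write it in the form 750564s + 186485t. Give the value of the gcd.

1

Apply Euclid's algorithm to 750564 and 186485:
750564 = 4*186485 + 4624
186485 = 40*4624 + 1525
4624 = 3*1525 + 49
1525 = 31*49 + 6
49 = 8*6 + 1
6 = 6*1 + 0
gcd(750564, 186485) = 1.
Back-substituting:
1 = 49 − 8·6
1 = −8·1525 + 249·49
1 = 249·4624 − 755·1525
1 = −755·186485 + 30449·4624
1 = 30449·750564 − 122551·186485
So 1 = (30449)·750564 + (-122551)·186485.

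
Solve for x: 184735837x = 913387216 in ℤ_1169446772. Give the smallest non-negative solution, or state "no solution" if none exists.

no solution

gcd(184735837, 1169446772):
1169446772 = 6*184735837 + 61031750
184735837 = 3*61031750 + 1640587
61031750 = 37*1640587 + 330031
1640587 = 4*330031 + 320463
330031 = 1*320463 + 9568
320463 = 33*9568 + 4719
9568 = 2*4719 + 130
4719 = 36*130 + 39
130 = 3*39 + 13
39 = 3*13 + 0
gcd = 13, but 13 ∤ 913387216, so the congruence has no solution.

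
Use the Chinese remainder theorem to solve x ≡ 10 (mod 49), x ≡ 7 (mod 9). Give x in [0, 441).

304

Write x = 10 + 49·k. Then 49·k ≡ 7 − 10 ≡ 6 (mod 9).
Need 49⁻¹ mod 9. Extended Euclid on (9, 4):
9 = 2·4 + 1
4 = 4·1 + 0
Back-substitute:
1 = 9 − 2·4
49⁻¹ ≡ 7 (mod 9), so k ≡ 7·6 ≡ 6 (mod 9).
x = 10 + 49·6 = 304.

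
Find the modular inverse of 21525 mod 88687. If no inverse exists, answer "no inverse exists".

61193

Extended Euclidean algorithm:
88687 = 4·21525 + 2587
21525 = 8·2587 + 829
2587 = 3·829 + 100
829 = 8·100 + 29
100 = 3·29 + 13
29 = 2·13 + 3
13 = 4·3 + 1
3 = 3·1 + 0
Since gcd(21525, 88687) = 1, back-substitute to write 1 as a combination:
1 = 13 − 4·3
1 = −4·29 + 9·13
1 = 9·100 − 31·29
1 = −31·829 + 257·100
1 = 257·2587 − 802·829
1 = −802·21525 + 6673·2587
1 = 6673·88687 − 27494·21525
Hence 21525⁻¹ ≡ -27494 ≡ 61193 (mod 88687).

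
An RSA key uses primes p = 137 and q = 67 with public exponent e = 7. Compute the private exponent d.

3847

φ(n) = (p−1)(q−1) = 136·66 = 8976.
Need d with 7·d ≡ 1 (mod 8976). Apply the extended Euclidean algorithm:
8976 = 1282*7 + 2
7 = 3*2 + 1
2 = 2*1 + 0
Back-substitute:
1 = 7 − 3·2
1 = −3·8976 + 3847·7
So 7·3847 ≡ 1 (mod 8976), hence d = 3847.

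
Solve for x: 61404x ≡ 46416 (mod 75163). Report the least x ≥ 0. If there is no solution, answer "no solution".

603

First find gcd(61404, 75163):
75163 = 1×61404 + 13759
61404 = 4×13759 + 6368
13759 = 2×6368 + 1023
6368 = 6×1023 + 230
1023 = 4×230 + 103
230 = 2×103 + 24
103 = 4×24 + 7
24 = 3×7 + 3
7 = 2×3 + 1
3 = 3×1 + 0
gcd = 1, so a unique solution mod 75163 exists.
Back-substitute for the Bézout coefficients:
1 = 7 − 2·3
1 = −2·24 + 7·7
1 = 7·103 − 30·24
1 = −30·230 + 67·103
1 = 67·1023 − 298·230
1 = −298·6368 + 1855·1023
1 = 1855·13759 − 4008·6368
1 = −4008·61404 + 17887·13759
1 = 17887·75163 − 21895·61404
So 61404·(-21895) ≡ 1 (mod 75163), giving 61404⁻¹ ≡ 53268.
x ≡ 61404⁻¹·46416 ≡ 53268·46416 ≡ 603 (mod 75163).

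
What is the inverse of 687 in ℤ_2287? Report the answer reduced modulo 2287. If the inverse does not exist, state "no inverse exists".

gcd(2287, 687) by repeated division:
2287 = 3×687 + 226
687 = 3×226 + 9
226 = 25×9 + 1
9 = 9×1 + 0
gcd = 1, so the inverse exists. Back-substitute:
1 = 226 − 25·9
1 = −25·687 + 76·226
1 = 76·2287 − 253·687
So 687·(-253) ≡ 1 (mod 2287), and -253 ≡ 2034 (mod 2287).

2034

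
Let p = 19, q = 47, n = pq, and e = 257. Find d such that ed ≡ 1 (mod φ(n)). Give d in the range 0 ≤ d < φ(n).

φ(n) = (p−1)(q−1) = 18·46 = 828.
Need d with 257·d ≡ 1 (mod 828). Apply the extended Euclidean algorithm:
828 = 3×257 + 57
257 = 4×57 + 29
57 = 1×29 + 28
29 = 1×28 + 1
28 = 28×1 + 0
Back-substitute:
1 = 29 − 28
1 = −57 + 2·29
1 = 2·257 − 9·57
1 = −9·828 + 29·257
So 257·29 ≡ 1 (mod 828), hence d = 29.

29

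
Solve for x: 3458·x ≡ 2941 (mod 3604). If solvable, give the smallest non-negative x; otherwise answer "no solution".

gcd(3458, 3604):
3604 = 1*3458 + 146
3458 = 23*146 + 100
146 = 1*100 + 46
100 = 2*46 + 8
46 = 5*8 + 6
8 = 1*6 + 2
6 = 3*2 + 0
gcd = 2, but 2 ∤ 2941, so the congruence has no solution.

no solution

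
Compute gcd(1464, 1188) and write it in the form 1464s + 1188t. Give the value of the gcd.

Apply Euclid's algorithm to 1464 and 1188:
1464 = 1×1188 + 276
1188 = 4×276 + 84
276 = 3×84 + 24
84 = 3×24 + 12
24 = 2×12 + 0
gcd(1464, 1188) = 12.
Back-substituting:
12 = 84 − 3·24
12 = −3·276 + 10·84
12 = 10·1188 − 43·276
12 = −43·1464 + 53·1188
So 12 = (-43)·1464 + (53)·1188.

12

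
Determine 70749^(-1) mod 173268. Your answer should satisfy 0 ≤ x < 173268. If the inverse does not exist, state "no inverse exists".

Euclidean algorithm on 173268, 70749:
173268 = 2*70749 + 31770
70749 = 2*31770 + 7209
31770 = 4*7209 + 2934
7209 = 2*2934 + 1341
2934 = 2*1341 + 252
1341 = 5*252 + 81
252 = 3*81 + 9
81 = 9*9 + 0
The gcd is 9, not 1, hence no inverse exists.

no inverse exists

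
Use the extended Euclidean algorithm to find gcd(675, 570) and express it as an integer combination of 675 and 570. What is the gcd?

15

Apply Euclid's algorithm to 675 and 570:
675 = 1×570 + 105
570 = 5×105 + 45
105 = 2×45 + 15
45 = 3×15 + 0
gcd(675, 570) = 15.
Working backward:
15 = 105 − 2·45
15 = −2·570 + 11·105
15 = 11·675 − 13·570
So 15 = (11)·675 + (-13)·570.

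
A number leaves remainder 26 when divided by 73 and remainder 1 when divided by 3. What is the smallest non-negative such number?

172

Write x = 26 + 73·k. Then 73·k ≡ 1 − 26 ≡ 2 (mod 3).
Need 73⁻¹ mod 3. Extended Euclid on (3, 1):
3 = 3·1 + 0
73⁻¹ ≡ 1 (mod 3), so k ≡ 1·2 ≡ 2 (mod 3).
x = 26 + 73·2 = 172.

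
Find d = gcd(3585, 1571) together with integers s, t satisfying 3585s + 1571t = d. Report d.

1

Apply Euclid's algorithm to 3585 and 1571:
3585 = 2*1571 + 443
1571 = 3*443 + 242
443 = 1*242 + 201
242 = 1*201 + 41
201 = 4*41 + 37
41 = 1*37 + 4
37 = 9*4 + 1
4 = 4*1 + 0
gcd(3585, 1571) = 1.
Back-substituting:
1 = 37 − 9·4
1 = −9·41 + 10·37
1 = 10·201 − 49·41
1 = −49·242 + 59·201
1 = 59·443 − 108·242
1 = −108·1571 + 383·443
1 = 383·3585 − 874·1571
So 1 = (383)·3585 + (-874)·1571.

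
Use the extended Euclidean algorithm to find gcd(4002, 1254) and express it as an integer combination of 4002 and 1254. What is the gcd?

6

Apply Euclid's algorithm to 4002 and 1254:
4002 = 3*1254 + 240
1254 = 5*240 + 54
240 = 4*54 + 24
54 = 2*24 + 6
24 = 4*6 + 0
gcd(4002, 1254) = 6.
Working backward:
6 = 54 − 2·24
6 = −2·240 + 9·54
6 = 9·1254 − 47·240
6 = −47·4002 + 150·1254
So 6 = (-47)·4002 + (150)·1254.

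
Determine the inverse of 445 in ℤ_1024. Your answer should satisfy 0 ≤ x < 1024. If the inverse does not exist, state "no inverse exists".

405

Extended Euclidean algorithm:
1024 = 2*445 + 134
445 = 3*134 + 43
134 = 3*43 + 5
43 = 8*5 + 3
5 = 1*3 + 2
3 = 1*2 + 1
2 = 2*1 + 0
gcd = 1, so the inverse exists. Back-substitute:
1 = 3 − 2
1 = −5 + 2·3
1 = 2·43 − 17·5
1 = −17·134 + 53·43
1 = 53·445 − 176·134
1 = −176·1024 + 405·445
So 445·405 ≡ 1 (mod 1024).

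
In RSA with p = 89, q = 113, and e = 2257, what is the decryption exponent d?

φ(n) = (p−1)(q−1) = 88·112 = 9856.
Need d with 2257·d ≡ 1 (mod 9856). Apply the extended Euclidean algorithm:
9856 = 4·2257 + 828
2257 = 2·828 + 601
828 = 1·601 + 227
601 = 2·227 + 147
227 = 1·147 + 80
147 = 1·80 + 67
80 = 1·67 + 13
67 = 5·13 + 2
13 = 6·2 + 1
2 = 2·1 + 0
Back-substitute:
1 = 13 − 6·2
1 = −6·67 + 31·13
1 = 31·80 − 37·67
1 = −37·147 + 68·80
1 = 68·227 − 105·147
1 = −105·601 + 278·227
1 = 278·828 − 383·601
1 = −383·2257 + 1044·828
1 = 1044·9856 − 4559·2257
So 2257·(-4559) ≡ 1 (mod 9856), hence d ≡ -4559 ≡ 5297 (mod 9856).

5297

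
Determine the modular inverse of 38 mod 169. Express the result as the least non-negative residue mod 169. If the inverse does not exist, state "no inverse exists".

Apply the Euclidean algorithm to 169 and 38:
169 = 4·38 + 17
38 = 2·17 + 4
17 = 4·4 + 1
4 = 4·1 + 0
Since gcd(38, 169) = 1, back-substitute to write 1 as a combination:
1 = 17 − 4·4
1 = −4·38 + 9·17
1 = 9·169 − 40·38
So 38·(-40) ≡ 1 (mod 169), and -40 ≡ 129 (mod 169).

129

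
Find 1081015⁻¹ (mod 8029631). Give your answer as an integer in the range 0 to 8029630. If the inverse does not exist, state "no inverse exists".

Extended Euclidean algorithm:
8029631 = 7×1081015 + 462526
1081015 = 2×462526 + 155963
462526 = 2×155963 + 150600
155963 = 1×150600 + 5363
150600 = 28×5363 + 436
5363 = 12×436 + 131
436 = 3×131 + 43
131 = 3×43 + 2
43 = 21×2 + 1
2 = 2×1 + 0
gcd = 1, so the inverse exists. Back-substitute:
1 = 43 − 21·2
1 = −21·131 + 64·43
1 = 64·436 − 213·131
1 = −213·5363 + 2620·436
1 = 2620·150600 − 73573·5363
1 = −73573·155963 + 76193·150600
1 = 76193·462526 − 225959·155963
1 = −225959·1081015 + 528111·462526
1 = 528111·8029631 − 3922736·1081015
Hence 1081015⁻¹ ≡ -3922736 ≡ 4106895 (mod 8029631).

4106895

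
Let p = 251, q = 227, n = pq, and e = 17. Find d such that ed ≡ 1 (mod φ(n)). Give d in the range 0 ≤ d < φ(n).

φ(n) = (p−1)(q−1) = 250·226 = 56500.
Need d with 17·d ≡ 1 (mod 56500). Apply the extended Euclidean algorithm:
56500 = 3323*17 + 9
17 = 1*9 + 8
9 = 1*8 + 1
8 = 8*1 + 0
Back-substitute:
1 = 9 − 8
1 = −17 + 2·9
1 = 2·56500 − 6647·17
So 17·(-6647) ≡ 1 (mod 56500), hence d ≡ -6647 ≡ 49853 (mod 56500).

49853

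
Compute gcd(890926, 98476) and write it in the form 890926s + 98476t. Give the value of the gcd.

2

Repeated division:
890926 = 9×98476 + 4642
98476 = 21×4642 + 994
4642 = 4×994 + 666
994 = 1×666 + 328
666 = 2×328 + 10
328 = 32×10 + 8
10 = 1×8 + 2
8 = 4×2 + 0
gcd(890926, 98476) = 2.
Back-substituting:
2 = 10 − 8
2 = −328 + 33·10
2 = 33·666 − 67·328
2 = −67·994 + 100·666
2 = 100·4642 − 467·994
2 = −467·98476 + 9907·4642
2 = 9907·890926 − 89630·98476
So 2 = (9907)·890926 + (-89630)·98476.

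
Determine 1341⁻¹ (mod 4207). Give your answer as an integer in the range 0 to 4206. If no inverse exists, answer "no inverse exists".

Extended Euclidean algorithm:
4207 = 3·1341 + 184
1341 = 7·184 + 53
184 = 3·53 + 25
53 = 2·25 + 3
25 = 8·3 + 1
3 = 3·1 + 0
Since gcd(1341, 4207) = 1, back-substitute to write 1 as a combination:
1 = 25 − 8·3
1 = −8·53 + 17·25
1 = 17·184 − 59·53
1 = −59·1341 + 430·184
1 = 430·4207 − 1349·1341
Thus 1341·(-1349) ≡ 1 (mod 4207); reducing, -1349 mod 4207 = 2858.

2858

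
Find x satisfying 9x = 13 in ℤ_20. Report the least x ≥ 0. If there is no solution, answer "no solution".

17

First find gcd(9, 20):
20 = 2·9 + 2
9 = 4·2 + 1
2 = 2·1 + 0
gcd = 1, so a unique solution mod 20 exists.
Back-substitute for the Bézout coefficients:
1 = 9 − 4·2
1 = −4·20 + 9·9
So 9·(9) ≡ 1 (mod 20), giving 9⁻¹ ≡ 9.
x ≡ 9⁻¹·13 ≡ 9·13 ≡ 17 (mod 20).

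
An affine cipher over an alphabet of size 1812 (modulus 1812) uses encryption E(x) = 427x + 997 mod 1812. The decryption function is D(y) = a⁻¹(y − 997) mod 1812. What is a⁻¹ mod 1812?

331

Apply the Euclidean algorithm to 1812 and 427:
1812 = 4*427 + 104
427 = 4*104 + 11
104 = 9*11 + 5
11 = 2*5 + 1
5 = 5*1 + 0
The gcd is 1. Working backward:
1 = 11 − 2·5
1 = −2·104 + 19·11
1 = 19·427 − 78·104
1 = −78·1812 + 331·427
So 427·331 ≡ 1 (mod 1812).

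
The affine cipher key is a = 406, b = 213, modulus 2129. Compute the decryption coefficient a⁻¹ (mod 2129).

Run Euclid on (2129, 406):
2129 = 5×406 + 99
406 = 4×99 + 10
99 = 9×10 + 9
10 = 1×9 + 1
9 = 9×1 + 0
Since gcd(406, 2129) = 1, back-substitute to write 1 as a combination:
1 = 10 − 9
1 = −99 + 10·10
1 = 10·406 − 41·99
1 = −41·2129 + 215·406
So 406·215 ≡ 1 (mod 2129).

215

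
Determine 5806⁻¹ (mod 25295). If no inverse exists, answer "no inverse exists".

9136

Run Euclid on (25295, 5806):
25295 = 4·5806 + 2071
5806 = 2·2071 + 1664
2071 = 1·1664 + 407
1664 = 4·407 + 36
407 = 11·36 + 11
36 = 3·11 + 3
11 = 3·3 + 2
3 = 1·2 + 1
2 = 2·1 + 0
Since gcd(5806, 25295) = 1, back-substitute to write 1 as a combination:
1 = 3 − 2
1 = −11 + 4·3
1 = 4·36 − 13·11
1 = −13·407 + 147·36
1 = 147·1664 − 601·407
1 = −601·2071 + 748·1664
1 = 748·5806 − 2097·2071
1 = −2097·25295 + 9136·5806
So 5806·9136 ≡ 1 (mod 25295).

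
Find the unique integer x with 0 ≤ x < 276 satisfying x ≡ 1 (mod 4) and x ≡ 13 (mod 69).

Write x = 1 + 4·k. Then 4·k ≡ 13 − 1 ≡ 12 (mod 69).
Need 4⁻¹ mod 69. Extended Euclid on (69, 4):
69 = 17×4 + 1
4 = 4×1 + 0
Back-substitute:
1 = 69 − 17·4
4⁻¹ ≡ 52 (mod 69), so k ≡ 52·12 ≡ 3 (mod 69).
x = 1 + 4·3 = 13.

13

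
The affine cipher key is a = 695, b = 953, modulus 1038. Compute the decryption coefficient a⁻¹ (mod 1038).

Extended Euclidean algorithm:
1038 = 1*695 + 343
695 = 2*343 + 9
343 = 38*9 + 1
9 = 9*1 + 0
Since gcd(695, 1038) = 1, back-substitute to write 1 as a combination:
1 = 343 − 38·9
1 = −38·695 + 77·343
1 = 77·1038 − 115·695
Thus 695·(-115) ≡ 1 (mod 1038); reducing, -115 mod 1038 = 923.

923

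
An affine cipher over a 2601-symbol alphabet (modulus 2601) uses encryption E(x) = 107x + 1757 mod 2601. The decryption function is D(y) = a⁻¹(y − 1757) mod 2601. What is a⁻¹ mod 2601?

2285

Extended Euclidean algorithm:
2601 = 24*107 + 33
107 = 3*33 + 8
33 = 4*8 + 1
8 = 8*1 + 0
The gcd is 1. Working backward:
1 = 33 − 4·8
1 = −4·107 + 13·33
1 = 13·2601 − 316·107
Hence 107⁻¹ ≡ -316 ≡ 2285 (mod 2601).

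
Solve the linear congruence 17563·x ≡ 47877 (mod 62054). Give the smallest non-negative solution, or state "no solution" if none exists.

8327

First find gcd(17563, 62054):
62054 = 3*17563 + 9365
17563 = 1*9365 + 8198
9365 = 1*8198 + 1167
8198 = 7*1167 + 29
1167 = 40*29 + 7
29 = 4*7 + 1
7 = 7*1 + 0
gcd = 1, so a unique solution mod 62054 exists.
Back-substitute for the Bézout coefficients:
1 = 29 − 4·7
1 = −4·1167 + 161·29
1 = 161·8198 − 1131·1167
1 = −1131·9365 + 1292·8198
1 = 1292·17563 − 2423·9365
1 = −2423·62054 + 8561·17563
So 17563·(8561) ≡ 1 (mod 62054), giving 17563⁻¹ ≡ 8561.
x ≡ 17563⁻¹·47877 ≡ 8561·47877 ≡ 8327 (mod 62054).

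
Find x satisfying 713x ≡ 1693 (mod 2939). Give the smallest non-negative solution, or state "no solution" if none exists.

First find gcd(713, 2939):
2939 = 4×713 + 87
713 = 8×87 + 17
87 = 5×17 + 2
17 = 8×2 + 1
2 = 2×1 + 0
gcd = 1, so a unique solution mod 2939 exists.
Back-substitute for the Bézout coefficients:
1 = 17 − 8·2
1 = −8·87 + 41·17
1 = 41·713 − 336·87
1 = −336·2939 + 1385·713
So 713·(1385) ≡ 1 (mod 2939), giving 713⁻¹ ≡ 1385.
x ≡ 713⁻¹·1693 ≡ 1385·1693 ≡ 2422 (mod 2939).

2422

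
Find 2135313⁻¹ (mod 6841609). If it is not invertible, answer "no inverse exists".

5198332

Extended Euclidean algorithm:
6841609 = 3*2135313 + 435670
2135313 = 4*435670 + 392633
435670 = 1*392633 + 43037
392633 = 9*43037 + 5300
43037 = 8*5300 + 637
5300 = 8*637 + 204
637 = 3*204 + 25
204 = 8*25 + 4
25 = 6*4 + 1
4 = 4*1 + 0
The gcd is 1. Working backward:
1 = 25 − 6·4
1 = −6·204 + 49·25
1 = 49·637 − 153·204
1 = −153·5300 + 1273·637
1 = 1273·43037 − 10337·5300
1 = −10337·392633 + 94306·43037
1 = 94306·435670 − 104643·392633
1 = −104643·2135313 + 512878·435670
1 = 512878·6841609 − 1643277·2135313
Hence 2135313⁻¹ ≡ -1643277 ≡ 5198332 (mod 6841609).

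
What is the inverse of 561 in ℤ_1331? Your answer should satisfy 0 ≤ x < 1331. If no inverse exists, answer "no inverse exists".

Compute gcd(561, 1331):
1331 = 2·561 + 209
561 = 2·209 + 143
209 = 1·143 + 66
143 = 2·66 + 11
66 = 6·11 + 0
The gcd is 11, not 1, hence no inverse exists.

no inverse exists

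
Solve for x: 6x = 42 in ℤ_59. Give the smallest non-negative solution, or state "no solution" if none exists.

First find gcd(6, 59):
59 = 9*6 + 5
6 = 1*5 + 1
5 = 5*1 + 0
gcd = 1, so a unique solution mod 59 exists.
Back-substitute for the Bézout coefficients:
1 = 6 − 5
1 = −59 + 10·6
So 6·(10) ≡ 1 (mod 59), giving 6⁻¹ ≡ 10.
x ≡ 6⁻¹·42 ≡ 10·42 ≡ 7 (mod 59).

7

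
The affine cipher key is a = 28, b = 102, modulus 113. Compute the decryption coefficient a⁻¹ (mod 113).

Run Euclid on (113, 28):
113 = 4·28 + 1
28 = 28·1 + 0
The gcd is 1. Working backward:
1 = 113 − 4·28
Hence 28⁻¹ ≡ -4 ≡ 109 (mod 113).

109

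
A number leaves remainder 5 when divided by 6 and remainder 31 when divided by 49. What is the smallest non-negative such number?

Write x = 5 + 6·k. Then 6·k ≡ 31 − 5 ≡ 26 (mod 49).
Need 6⁻¹ mod 49. Extended Euclid on (49, 6):
49 = 8*6 + 1
6 = 6*1 + 0
Back-substitute:
1 = 49 − 8·6
6⁻¹ ≡ 41 (mod 49), so k ≡ 41·26 ≡ 37 (mod 49).
x = 5 + 6·37 = 227.

227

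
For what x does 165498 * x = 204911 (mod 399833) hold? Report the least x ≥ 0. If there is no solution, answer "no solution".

First find gcd(165498, 399833):
399833 = 2·165498 + 68837
165498 = 2·68837 + 27824
68837 = 2·27824 + 13189
27824 = 2·13189 + 1446
13189 = 9·1446 + 175
1446 = 8·175 + 46
175 = 3·46 + 37
46 = 1·37 + 9
37 = 4·9 + 1
9 = 9·1 + 0
gcd = 1, so a unique solution mod 399833 exists.
Back-substitute for the Bézout coefficients:
1 = 37 − 4·9
1 = −4·46 + 5·37
1 = 5·175 − 19·46
1 = −19·1446 + 157·175
1 = 157·13189 − 1432·1446
1 = −1432·27824 + 3021·13189
1 = 3021·68837 − 7474·27824
1 = −7474·165498 + 17969·68837
1 = 17969·399833 − 43412·165498
So 165498·(-43412) ≡ 1 (mod 399833), giving 165498⁻¹ ≡ 356421.
x ≡ 165498⁻¹·204911 ≡ 356421·204911 ≡ 288085 (mod 399833).

288085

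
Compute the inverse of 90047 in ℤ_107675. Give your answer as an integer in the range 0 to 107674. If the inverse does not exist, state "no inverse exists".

Run Euclid on (107675, 90047):
107675 = 1*90047 + 17628
90047 = 5*17628 + 1907
17628 = 9*1907 + 465
1907 = 4*465 + 47
465 = 9*47 + 42
47 = 1*42 + 5
42 = 8*5 + 2
5 = 2*2 + 1
2 = 2*1 + 0
Since gcd(90047, 107675) = 1, back-substitute to write 1 as a combination:
1 = 5 − 2·2
1 = −2·42 + 17·5
1 = 17·47 − 19·42
1 = −19·465 + 188·47
1 = 188·1907 − 771·465
1 = −771·17628 + 7127·1907
1 = 7127·90047 − 36406·17628
1 = −36406·107675 + 43533·90047
So 90047·43533 ≡ 1 (mod 107675).

43533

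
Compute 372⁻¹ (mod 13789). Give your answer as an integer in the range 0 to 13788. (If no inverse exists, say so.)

4411

Run Euclid on (13789, 372):
13789 = 37*372 + 25
372 = 14*25 + 22
25 = 1*22 + 3
22 = 7*3 + 1
3 = 3*1 + 0
gcd = 1, so the inverse exists. Back-substitute:
1 = 22 − 7·3
1 = −7·25 + 8·22
1 = 8·372 − 119·25
1 = −119·13789 + 4411·372
So 372·4411 ≡ 1 (mod 13789).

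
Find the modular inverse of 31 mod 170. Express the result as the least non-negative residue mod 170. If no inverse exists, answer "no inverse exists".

11

gcd(170, 31) by repeated division:
170 = 5*31 + 15
31 = 2*15 + 1
15 = 15*1 + 0
gcd = 1, so the inverse exists. Back-substitute:
1 = 31 − 2·15
1 = −2·170 + 11·31
So 31·11 ≡ 1 (mod 170).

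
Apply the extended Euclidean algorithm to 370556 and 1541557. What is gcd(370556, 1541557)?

1

Euclidean algorithm:
1541557 = 4×370556 + 59333
370556 = 6×59333 + 14558
59333 = 4×14558 + 1101
14558 = 13×1101 + 245
1101 = 4×245 + 121
245 = 2×121 + 3
121 = 40×3 + 1
3 = 3×1 + 0
gcd(370556, 1541557) = 1.
Working backward:
1 = 121 − 40·3
1 = −40·245 + 81·121
1 = 81·1101 − 364·245
1 = −364·14558 + 4813·1101
1 = 4813·59333 − 19616·14558
1 = −19616·370556 + 122509·59333
1 = 122509·1541557 − 509652·370556
So 1 = (122509)·1541557 + (-509652)·370556.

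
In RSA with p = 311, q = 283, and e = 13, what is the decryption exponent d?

φ(n) = (p−1)(q−1) = 310·282 = 87420.
Need d with 13·d ≡ 1 (mod 87420). Apply the extended Euclidean algorithm:
87420 = 6724×13 + 8
13 = 1×8 + 5
8 = 1×5 + 3
5 = 1×3 + 2
3 = 1×2 + 1
2 = 2×1 + 0
Back-substitute:
1 = 3 − 2
1 = −5 + 2·3
1 = 2·8 − 3·5
1 = −3·13 + 5·8
1 = 5·87420 − 33623·13
So 13·(-33623) ≡ 1 (mod 87420), hence d ≡ -33623 ≡ 53797 (mod 87420).

53797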